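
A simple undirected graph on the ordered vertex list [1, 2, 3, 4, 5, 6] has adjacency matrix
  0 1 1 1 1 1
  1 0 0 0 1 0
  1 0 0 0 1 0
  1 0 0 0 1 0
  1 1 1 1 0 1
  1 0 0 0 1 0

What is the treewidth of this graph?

A width-2 tree decomposition is:
Bags: B1 = {1, 3, 5}  B2 = {1, 5, 6}  B3 = {1, 4, 5}  B4 = {1, 2, 5}
Tree: B1–B2, B2–B3, B1–B4
The largest bag has 3 vertices, giving width 2; this decomposition certifies tw(G) ≤ 2. Conversely, {1, 2, 5} is a clique of size 3, and the vertices of any clique must share a bag in every tree decomposition; so some bag has ≥ 3 vertices and tw(G) ≥ 2. Therefore the treewidth is 2.

2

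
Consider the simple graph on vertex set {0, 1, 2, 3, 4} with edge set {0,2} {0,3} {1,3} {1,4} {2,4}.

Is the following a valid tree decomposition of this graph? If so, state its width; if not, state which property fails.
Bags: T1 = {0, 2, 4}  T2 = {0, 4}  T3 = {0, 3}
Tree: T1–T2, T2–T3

No — vertex 1 appears in no bag.

A tree decomposition must satisfy three properties: every vertex lies in some bag; for every edge, both endpoints lie together in some bag; and for every vertex, the bags containing it form a connected subtree. Here vertex 1 appears in no bag, so the decomposition is invalid.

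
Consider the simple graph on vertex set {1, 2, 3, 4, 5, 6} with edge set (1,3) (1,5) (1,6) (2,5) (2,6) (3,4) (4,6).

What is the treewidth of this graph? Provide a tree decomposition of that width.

Every bag has size at most 3, so the width is 3 − 1 = 2 and tw(G) ≤ 2. Since 5–2–6–1–5 is a cycle in G, G is not acyclic. Forests are exactly the graphs of treewidth ≤ 1, so tw(G) ≥ 2. Therefore the treewidth is 2.

Treewidth 2.
One optimal decomposition is:
Bags: B1 = {1, 2, 5}  B2 = {1, 2, 6}  B3 = {1, 3, 6}  B4 = {3, 4, 6}
Tree: B1–B2, B2–B3, B3–B4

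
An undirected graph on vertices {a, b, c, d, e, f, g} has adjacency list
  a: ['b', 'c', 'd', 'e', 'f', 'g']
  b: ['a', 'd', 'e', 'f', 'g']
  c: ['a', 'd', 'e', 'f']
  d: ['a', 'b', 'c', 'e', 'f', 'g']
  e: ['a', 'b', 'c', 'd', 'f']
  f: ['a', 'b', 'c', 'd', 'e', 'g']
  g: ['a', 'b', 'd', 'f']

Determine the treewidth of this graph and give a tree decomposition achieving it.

Treewidth 4.
Bags: B1 = {a, b, d, e, f}  B2 = {a, c, d, e, f}  B3 = {a, b, d, f, g}
Tree: B1–B2, B1–B3

The largest bag has 5 vertices, giving width 4; this decomposition certifies tw(G) ≤ 4. For the lower bound, the 5 vertices {a, b, d, f, g} are pairwise adjacent, and any tree decomposition puts a clique entirely inside one bag — forcing width ≥ 4. Therefore the treewidth is 4.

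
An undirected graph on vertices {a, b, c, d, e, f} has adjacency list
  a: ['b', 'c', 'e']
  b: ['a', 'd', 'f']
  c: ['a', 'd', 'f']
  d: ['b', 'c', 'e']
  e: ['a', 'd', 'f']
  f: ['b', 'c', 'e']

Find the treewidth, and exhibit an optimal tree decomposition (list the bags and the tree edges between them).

The largest bag has 4 vertices, giving width 3; this decomposition certifies tw(G) ≤ 3. For the lower bound: the 4 vertex sets {b,d}, {a,c}, {e}, {f} are disjoint, each induces a connected subgraph, and every pair is joined by at least one edge of G. Contracting each set to a single vertex therefore yields K_{4} as a minor, and since treewidth is minor-monotone, tw(G) ≥ tw(K_{4}) = 3. Combining the bounds, tw(G) = 3.

Treewidth 3.
Bags: B1 = {b, c, d, e}  B2 = {a, b, c, e}  B3 = {b, c, e, f}
Tree: B1–B2, B2–B3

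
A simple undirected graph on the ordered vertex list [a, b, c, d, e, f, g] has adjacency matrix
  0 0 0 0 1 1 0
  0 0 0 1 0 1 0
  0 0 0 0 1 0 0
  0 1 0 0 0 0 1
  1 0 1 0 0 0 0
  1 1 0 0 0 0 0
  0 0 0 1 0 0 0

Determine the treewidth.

A width-1 tree decomposition is:
Bags: B1 = {c, e}  B2 = {a, e}  B3 = {a, f}  B4 = {b, f}  B5 = {b, d}  B6 = {d, g}
Tree: B1–B2, B2–B3, B3–B4, B4–B5, B5–B6
The largest bag has 2 vertices, giving width 1; this decomposition certifies tw(G) ≤ 1. G has an edge, so its treewidth is at least 1. The upper and lower bounds meet at 1, so that is the treewidth.

1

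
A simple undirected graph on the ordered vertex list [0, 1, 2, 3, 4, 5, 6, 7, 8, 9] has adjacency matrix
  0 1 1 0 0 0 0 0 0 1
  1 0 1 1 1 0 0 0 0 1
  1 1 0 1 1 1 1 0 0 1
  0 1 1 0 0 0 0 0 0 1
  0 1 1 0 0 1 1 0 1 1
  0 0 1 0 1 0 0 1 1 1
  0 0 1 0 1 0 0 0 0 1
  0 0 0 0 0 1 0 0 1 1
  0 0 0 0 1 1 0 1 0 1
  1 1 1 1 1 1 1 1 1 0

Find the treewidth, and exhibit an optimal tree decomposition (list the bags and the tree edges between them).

Treewidth 3.
One such decomposition:
Bags: B1 = {2, 4, 6, 9}  B2 = {1, 2, 4, 9}  B3 = {2, 4, 5, 9}  B4 = {0, 1, 2, 9}  B5 = {1, 2, 3, 9}  B6 = {4, 5, 8, 9}  B7 = {5, 7, 8, 9}
Tree: B1–B2, B1–B3, B2–B4, B2–B5, B3–B6, B6–B7

Each bag holds 4 vertices, so the decomposition has width 3, which upper-bounds the treewidth. Conversely, {4, 5, 8, 9} is a clique of size 4, and the vertices of any clique must share a bag in every tree decomposition; so some bag has ≥ 4 vertices and tw(G) ≥ 3. Hence tw(G) = 3 exactly.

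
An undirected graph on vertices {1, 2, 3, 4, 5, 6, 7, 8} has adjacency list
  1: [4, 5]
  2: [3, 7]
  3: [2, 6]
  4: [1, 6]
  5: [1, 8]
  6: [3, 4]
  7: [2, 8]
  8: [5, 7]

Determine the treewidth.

2

A width-2 tree decomposition is:
Bags: B1 = {1, 4, 5}  B2 = {4, 5, 6}  B3 = {3, 5, 6}  B4 = {2, 3, 5}  B5 = {2, 5, 7}  B6 = {5, 7, 8}
Tree: B1–B2, B2–B3, B3–B4, B4–B5, B5–B6
The largest bag has 3 vertices, giving width 2; this decomposition certifies tw(G) ≤ 2. Since 5–1–4–6–3–2–7–8–5 is a cycle in G, G is not acyclic. Forests are exactly the graphs of treewidth ≤ 1, so tw(G) ≥ 2. Hence tw(G) = 2 exactly.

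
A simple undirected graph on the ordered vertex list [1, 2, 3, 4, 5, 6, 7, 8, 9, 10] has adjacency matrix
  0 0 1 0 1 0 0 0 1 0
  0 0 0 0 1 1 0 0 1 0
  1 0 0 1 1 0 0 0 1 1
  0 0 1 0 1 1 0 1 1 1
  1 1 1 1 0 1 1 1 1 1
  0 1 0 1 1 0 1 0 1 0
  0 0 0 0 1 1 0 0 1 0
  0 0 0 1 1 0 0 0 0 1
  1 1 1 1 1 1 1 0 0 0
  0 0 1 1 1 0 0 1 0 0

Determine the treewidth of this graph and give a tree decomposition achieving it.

The largest bag has 4 vertices, giving width 3; this decomposition certifies tw(G) ≤ 3. For the lower bound, the 4 vertices {4, 5, 8, 10} are pairwise adjacent, and any tree decomposition puts a clique entirely inside one bag — forcing width ≥ 3. Hence tw(G) = 3 exactly.

Treewidth 3.
One such decomposition:
Bags: B1 = {4, 5, 6, 9}  B2 = {3, 4, 5, 9}  B3 = {3, 4, 5, 10}  B4 = {2, 5, 6, 9}  B5 = {4, 5, 8, 10}  B6 = {1, 3, 5, 9}  B7 = {5, 6, 7, 9}
Tree: B1–B2, B2–B3, B1–B4, B3–B5, B2–B6, B1–B7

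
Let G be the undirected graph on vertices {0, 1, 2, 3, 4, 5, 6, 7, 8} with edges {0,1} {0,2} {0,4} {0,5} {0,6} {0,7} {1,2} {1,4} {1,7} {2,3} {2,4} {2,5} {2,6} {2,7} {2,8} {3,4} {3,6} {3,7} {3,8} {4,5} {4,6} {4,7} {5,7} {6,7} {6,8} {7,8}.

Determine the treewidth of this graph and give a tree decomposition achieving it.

Treewidth 4.
One optimal decomposition is:
Bags: B1 = {0, 2, 4, 6, 7}  B2 = {0, 1, 2, 4, 7}  B3 = {0, 2, 4, 5, 7}  B4 = {2, 3, 4, 6, 7}  B5 = {2, 3, 6, 7, 8}
Tree: B1–B2, B1–B3, B1–B4, B4–B5

The largest bag has 5 vertices, giving width 4; this decomposition certifies tw(G) ≤ 4. On the other hand G contains the 5-clique {2, 3, 6, 7, 8}. A clique must lie in a single bag of any decomposition, so no decomposition can have width below 4. Therefore the treewidth is 4.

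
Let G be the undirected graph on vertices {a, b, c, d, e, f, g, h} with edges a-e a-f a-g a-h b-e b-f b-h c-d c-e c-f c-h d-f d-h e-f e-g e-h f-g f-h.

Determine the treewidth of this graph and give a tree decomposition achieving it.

Treewidth 3.
One optimal decomposition is:
Bags: B1 = {c, e, f, h}  B2 = {c, d, f, h}  B3 = {a, e, f, h}  B4 = {b, e, f, h}  B5 = {a, e, f, g}
Tree: B1–B2, B1–B3, B3–B4, B3–B5

Every bag has size at most 4, so the width is 4 − 1 = 3 and tw(G) ≤ 3. On the other hand G contains the 4-clique {a, e, f, g}. A clique must lie in a single bag of any decomposition, so no decomposition can have width below 3. Hence tw(G) = 3 exactly.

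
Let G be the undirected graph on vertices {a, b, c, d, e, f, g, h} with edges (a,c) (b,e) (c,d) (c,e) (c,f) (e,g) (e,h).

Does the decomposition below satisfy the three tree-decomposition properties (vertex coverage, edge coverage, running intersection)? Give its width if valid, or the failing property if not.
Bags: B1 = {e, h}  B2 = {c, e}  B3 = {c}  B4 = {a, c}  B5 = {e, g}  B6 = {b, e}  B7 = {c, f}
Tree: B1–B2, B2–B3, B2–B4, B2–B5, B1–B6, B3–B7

A tree decomposition must satisfy three properties: every vertex lies in some bag; for every edge, both endpoints lie together in some bag; and for every vertex, the bags containing it form a connected subtree. Here vertex d appears in no bag, so the decomposition is invalid.

No — vertex d appears in no bag.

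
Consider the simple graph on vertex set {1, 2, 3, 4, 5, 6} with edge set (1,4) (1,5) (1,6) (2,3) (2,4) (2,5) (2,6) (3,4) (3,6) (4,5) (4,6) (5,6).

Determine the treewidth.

A width-3 tree decomposition is:
Bags: B1 = {2, 3, 4, 6}  B2 = {2, 4, 5, 6}  B3 = {1, 4, 5, 6}
Tree: B1–B2, B2–B3
Every bag has size at most 4, so the width is 4 − 1 = 3 and tw(G) ≤ 3. For the lower bound, the 4 vertices {1, 4, 5, 6} are pairwise adjacent, and any tree decomposition puts a clique entirely inside one bag — forcing width ≥ 3. Therefore the treewidth is 3.

3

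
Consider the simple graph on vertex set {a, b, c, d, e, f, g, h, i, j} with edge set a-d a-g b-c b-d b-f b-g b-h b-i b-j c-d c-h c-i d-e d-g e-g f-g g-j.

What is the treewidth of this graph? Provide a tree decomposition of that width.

Every bag has size at most 3, so the width is 3 − 1 = 2 and tw(G) ≤ 2. For the lower bound, the 3 vertices {d, e, g} are pairwise adjacent, and any tree decomposition puts a clique entirely inside one bag — forcing width ≥ 2. Combining the bounds, tw(G) = 2.

Treewidth 2.
Bags: B1 = {b, c, d}  B2 = {b, d, g}  B3 = {a, d, g}  B4 = {b, c, h}  B5 = {d, e, g}  B6 = {b, f, g}  B7 = {b, c, i}  B8 = {b, g, j}
Tree: B1–B2, B2–B3, B1–B4, B2–B5, B2–B6, B1–B7, B2–B8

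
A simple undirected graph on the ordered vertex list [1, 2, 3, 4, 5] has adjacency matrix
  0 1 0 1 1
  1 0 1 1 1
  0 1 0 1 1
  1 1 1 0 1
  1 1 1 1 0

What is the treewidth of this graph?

3

A width-3 tree decomposition is:
Bags: B1 = {2, 3, 4, 5}  B2 = {1, 2, 4, 5}
Tree: B1–B2
The largest bag has 4 vertices, giving width 3; this decomposition certifies tw(G) ≤ 3. Conversely, {1, 2, 4, 5} is a clique of size 4, and the vertices of any clique must share a bag in every tree decomposition; so some bag has ≥ 4 vertices and tw(G) ≥ 3. Hence tw(G) = 3 exactly.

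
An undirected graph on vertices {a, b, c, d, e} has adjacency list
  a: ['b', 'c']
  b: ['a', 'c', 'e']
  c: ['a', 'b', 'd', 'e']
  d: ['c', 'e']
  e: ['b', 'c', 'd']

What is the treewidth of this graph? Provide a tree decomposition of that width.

Every bag has size at most 3, so the width is 3 − 1 = 2 and tw(G) ≤ 2. Conversely, {c, d, e} is a clique of size 3, and the vertices of any clique must share a bag in every tree decomposition; so some bag has ≥ 3 vertices and tw(G) ≥ 2. Combining the bounds, tw(G) = 2.

Treewidth 2.
One such decomposition:
Bags: B1 = {b, c, e}  B2 = {a, b, c}  B3 = {c, d, e}
Tree: B1–B2, B1–B3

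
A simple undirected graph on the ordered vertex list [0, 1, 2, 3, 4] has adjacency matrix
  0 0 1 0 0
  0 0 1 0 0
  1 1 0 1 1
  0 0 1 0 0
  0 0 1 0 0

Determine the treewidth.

1

A width-1 tree decomposition is:
Bags: B1 = {1, 2}  B2 = {2, 3}  B3 = {2, 4}  B4 = {0, 2}
Tree: B1–B2, B1–B3, B2–B4
The largest bag has 2 vertices, giving width 1; this decomposition certifies tw(G) ≤ 1. G has an edge, so its treewidth is at least 1. The upper and lower bounds meet at 1, so that is the treewidth.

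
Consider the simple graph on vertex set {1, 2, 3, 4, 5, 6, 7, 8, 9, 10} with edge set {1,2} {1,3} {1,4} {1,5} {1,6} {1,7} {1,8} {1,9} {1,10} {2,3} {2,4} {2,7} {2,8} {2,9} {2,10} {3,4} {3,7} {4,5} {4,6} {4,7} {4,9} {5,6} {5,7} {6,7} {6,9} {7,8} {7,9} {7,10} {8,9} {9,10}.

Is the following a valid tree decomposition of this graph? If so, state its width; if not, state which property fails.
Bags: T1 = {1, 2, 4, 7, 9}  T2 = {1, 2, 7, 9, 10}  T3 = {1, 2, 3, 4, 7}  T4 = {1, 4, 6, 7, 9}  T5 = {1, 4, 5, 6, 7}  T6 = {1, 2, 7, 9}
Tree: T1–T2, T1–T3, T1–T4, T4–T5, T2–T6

No — vertex 8 appears in no bag.

A tree decomposition must satisfy three properties: every vertex lies in some bag; for every edge, both endpoints lie together in some bag; and for every vertex, the bags containing it form a connected subtree. Here vertex 8 appears in no bag, so the decomposition is invalid.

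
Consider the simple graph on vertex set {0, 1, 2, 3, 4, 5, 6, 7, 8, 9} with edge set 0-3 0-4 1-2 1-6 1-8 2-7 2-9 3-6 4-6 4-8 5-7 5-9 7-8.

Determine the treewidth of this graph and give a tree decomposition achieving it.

Treewidth 2.
Bags: B1 = {2, 5, 9}  B2 = {2, 5, 7}  B3 = {1, 2, 7}  B4 = {1, 7, 8}  B5 = {1, 6, 8}  B6 = {4, 6, 8}  B7 = {3, 4, 6}  B8 = {0, 3, 4}
Tree: B1–B2, B2–B3, B3–B4, B4–B5, B5–B6, B6–B7, B7–B8

Each bag holds 3 vertices, so the decomposition has width 2, which upper-bounds the treewidth. For the lower bound, G contains the cycle 9–5–7–2–9, so G is not a forest; only forests have treewidth ≤ 1, hence tw(G) ≥ 2. Therefore the treewidth is 2.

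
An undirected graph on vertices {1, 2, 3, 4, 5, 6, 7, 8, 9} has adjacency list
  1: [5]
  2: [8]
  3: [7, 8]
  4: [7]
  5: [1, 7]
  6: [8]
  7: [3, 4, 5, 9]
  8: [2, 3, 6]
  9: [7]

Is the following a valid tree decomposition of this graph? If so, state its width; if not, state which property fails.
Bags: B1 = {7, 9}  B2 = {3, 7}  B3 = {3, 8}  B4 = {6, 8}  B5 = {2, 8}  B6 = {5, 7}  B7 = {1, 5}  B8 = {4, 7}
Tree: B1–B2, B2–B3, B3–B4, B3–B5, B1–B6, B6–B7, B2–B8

Every vertex of G appears in some bag (union = {1, 2, 3, 4, 5, 6, 7, 8, 9}); every edge is covered by a bag; and for each vertex v the set of bags containing v is connected in the bag tree. The decomposition is therefore valid. The largest bag has 2 vertices, so the width is 1.

Yes; width 1.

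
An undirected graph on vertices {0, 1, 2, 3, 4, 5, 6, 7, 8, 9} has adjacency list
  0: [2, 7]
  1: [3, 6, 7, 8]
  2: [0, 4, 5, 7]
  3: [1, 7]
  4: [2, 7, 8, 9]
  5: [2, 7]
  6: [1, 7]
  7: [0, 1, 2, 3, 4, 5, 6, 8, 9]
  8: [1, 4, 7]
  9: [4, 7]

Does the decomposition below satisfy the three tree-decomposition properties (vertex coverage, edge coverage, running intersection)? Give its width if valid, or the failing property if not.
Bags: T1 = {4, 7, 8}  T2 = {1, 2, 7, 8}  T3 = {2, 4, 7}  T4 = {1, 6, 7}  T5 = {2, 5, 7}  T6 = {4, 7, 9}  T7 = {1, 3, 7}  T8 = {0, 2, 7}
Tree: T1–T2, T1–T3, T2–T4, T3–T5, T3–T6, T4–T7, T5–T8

A tree decomposition must satisfy three properties: every vertex lies in some bag; for every edge, both endpoints lie together in some bag; and for every vertex, the bags containing it form a connected subtree. Here bags containing vertex 2 are not connected in the tree, so the decomposition is invalid.

No — bags containing vertex 2 are not connected in the tree.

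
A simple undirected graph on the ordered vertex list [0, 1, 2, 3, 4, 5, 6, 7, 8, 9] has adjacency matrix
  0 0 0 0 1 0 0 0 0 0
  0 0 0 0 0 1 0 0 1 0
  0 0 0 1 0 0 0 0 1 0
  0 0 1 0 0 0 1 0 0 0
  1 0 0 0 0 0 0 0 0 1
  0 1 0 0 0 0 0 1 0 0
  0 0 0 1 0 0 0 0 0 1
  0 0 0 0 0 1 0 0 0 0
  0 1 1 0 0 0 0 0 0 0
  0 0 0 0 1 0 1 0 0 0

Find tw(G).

1

A width-1 tree decomposition is:
Bags: B1 = {0, 4}  B2 = {4, 9}  B3 = {6, 9}  B4 = {3, 6}  B5 = {2, 3}  B6 = {2, 8}  B7 = {1, 8}  B8 = {1, 5}  B9 = {5, 7}
Tree: B1–B2, B2–B3, B3–B4, B4–B5, B5–B6, B6–B7, B7–B8, B8–B9
Each bag holds 2 vertices, so the decomposition has width 1, which upper-bounds the treewidth. Any graph with an edge has treewidth ≥ 1, and G has the edge 0–4. Therefore the treewidth is 1.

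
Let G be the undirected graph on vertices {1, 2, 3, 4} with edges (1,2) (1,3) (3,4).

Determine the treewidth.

A width-1 tree decomposition is:
Bags: B1 = {1, 3}  B2 = {1, 2}  B3 = {3, 4}
Tree: B1–B2, B1–B3
The largest bag has 2 vertices, giving width 1; this decomposition certifies tw(G) ≤ 1. Since G has at least one edge (e.g. 1–3), it is not an edgeless graph, so tw(G) ≥ 1. Hence tw(G) = 1 exactly.

1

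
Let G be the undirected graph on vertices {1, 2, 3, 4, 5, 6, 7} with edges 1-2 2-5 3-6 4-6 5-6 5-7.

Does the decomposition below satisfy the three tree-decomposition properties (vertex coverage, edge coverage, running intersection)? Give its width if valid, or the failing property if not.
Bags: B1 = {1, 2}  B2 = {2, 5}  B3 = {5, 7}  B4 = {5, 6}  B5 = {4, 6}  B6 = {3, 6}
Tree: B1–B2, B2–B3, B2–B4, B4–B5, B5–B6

Vertex coverage: the bags together contain {1, 2, 3, 4, 5, 6, 7}, the full vertex set. Edge coverage: each edge of G has both endpoints in at least one bag. Running intersection: for every vertex, the bags containing it form a connected subtree. All three properties hold, so this is a valid tree decomposition of width max|bag| − 1 = 1, and hence tw(G) ≤ 1.

Yes; width 1.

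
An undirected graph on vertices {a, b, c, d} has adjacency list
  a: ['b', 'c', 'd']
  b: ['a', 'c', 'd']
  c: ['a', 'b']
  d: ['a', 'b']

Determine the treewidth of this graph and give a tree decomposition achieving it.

Treewidth 2.
Bags: B1 = {a, b, c}  B2 = {a, b, d}
Tree: B1–B2

Every bag has size at most 3, so the width is 3 − 1 = 2 and tw(G) ≤ 2. For the lower bound, the 3 vertices {a, b, d} are pairwise adjacent, and any tree decomposition puts a clique entirely inside one bag — forcing width ≥ 2. Hence tw(G) = 2 exactly.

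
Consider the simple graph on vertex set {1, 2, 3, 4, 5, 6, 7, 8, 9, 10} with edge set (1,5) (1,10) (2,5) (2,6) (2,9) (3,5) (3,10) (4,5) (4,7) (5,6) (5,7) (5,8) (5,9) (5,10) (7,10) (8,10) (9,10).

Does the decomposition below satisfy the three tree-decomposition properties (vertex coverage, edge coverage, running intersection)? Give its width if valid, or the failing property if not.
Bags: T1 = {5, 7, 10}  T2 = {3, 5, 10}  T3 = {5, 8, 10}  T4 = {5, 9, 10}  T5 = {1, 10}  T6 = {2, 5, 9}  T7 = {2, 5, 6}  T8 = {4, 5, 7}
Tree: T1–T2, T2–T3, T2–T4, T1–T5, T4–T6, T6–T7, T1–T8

No — edge (5,1) lies in no bag.

A tree decomposition must satisfy three properties: every vertex lies in some bag; for every edge, both endpoints lie together in some bag; and for every vertex, the bags containing it form a connected subtree. Here edge (5,1) lies in no bag, so the decomposition is invalid.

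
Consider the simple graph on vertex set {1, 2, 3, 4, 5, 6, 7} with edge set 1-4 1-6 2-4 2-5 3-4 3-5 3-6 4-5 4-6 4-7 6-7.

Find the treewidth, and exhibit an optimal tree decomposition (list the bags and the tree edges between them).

The largest bag has 3 vertices, giving width 2; this decomposition certifies tw(G) ≤ 2. Conversely, {2, 4, 5} is a clique of size 3, and the vertices of any clique must share a bag in every tree decomposition; so some bag has ≥ 3 vertices and tw(G) ≥ 2. Combining the bounds, tw(G) = 2.

Treewidth 2.
Bags: B1 = {3, 4, 6}  B2 = {3, 4, 5}  B3 = {4, 6, 7}  B4 = {2, 4, 5}  B5 = {1, 4, 6}
Tree: B1–B2, B1–B3, B2–B4, B3–B5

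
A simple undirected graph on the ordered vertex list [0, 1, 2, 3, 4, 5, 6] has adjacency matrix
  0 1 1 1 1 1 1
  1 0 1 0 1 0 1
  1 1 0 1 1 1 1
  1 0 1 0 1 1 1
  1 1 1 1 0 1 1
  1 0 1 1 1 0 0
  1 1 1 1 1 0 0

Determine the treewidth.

4

A width-4 tree decomposition is:
Bags: B1 = {0, 2, 3, 4, 6}  B2 = {0, 1, 2, 4, 6}  B3 = {0, 2, 3, 4, 5}
Tree: B1–B2, B1–B3
Each bag holds 5 vertices, so the decomposition has width 4, which upper-bounds the treewidth. On the other hand G contains the 5-clique {0, 1, 2, 4, 6}. A clique must lie in a single bag of any decomposition, so no decomposition can have width below 4. Hence tw(G) = 4 exactly.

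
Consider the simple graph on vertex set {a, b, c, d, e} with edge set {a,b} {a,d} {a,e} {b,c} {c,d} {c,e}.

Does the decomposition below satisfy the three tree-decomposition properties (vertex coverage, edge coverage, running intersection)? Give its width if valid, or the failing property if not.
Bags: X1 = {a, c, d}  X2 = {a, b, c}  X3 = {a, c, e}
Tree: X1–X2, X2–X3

Checking the three conditions: (i) the bags cover all of {a, b, c, d, e}; (ii) for each edge, some bag contains both endpoints; (iii) the bags containing any fixed vertex form a subtree. All hold, so the decomposition is valid with width 3 − 1 = 2.

Yes; width 2.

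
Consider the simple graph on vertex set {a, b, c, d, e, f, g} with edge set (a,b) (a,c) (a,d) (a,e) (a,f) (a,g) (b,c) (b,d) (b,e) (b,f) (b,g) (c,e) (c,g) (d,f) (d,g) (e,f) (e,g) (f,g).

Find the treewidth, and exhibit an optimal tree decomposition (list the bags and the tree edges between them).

Every bag has size at most 5, so the width is 5 − 1 = 4 and tw(G) ≤ 4. For the lower bound, the 5 vertices {a, b, d, f, g} are pairwise adjacent, and any tree decomposition puts a clique entirely inside one bag — forcing width ≥ 4. The upper and lower bounds meet at 4, so that is the treewidth.

Treewidth 4.
One optimal decomposition is:
Bags: B1 = {a, b, e, f, g}  B2 = {a, b, c, e, g}  B3 = {a, b, d, f, g}
Tree: B1–B2, B1–B3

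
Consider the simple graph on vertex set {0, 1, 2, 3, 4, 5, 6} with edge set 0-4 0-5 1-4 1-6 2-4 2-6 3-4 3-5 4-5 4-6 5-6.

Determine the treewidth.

2

A width-2 tree decomposition is:
Bags: B1 = {2, 4, 6}  B2 = {4, 5, 6}  B3 = {3, 4, 5}  B4 = {0, 4, 5}  B5 = {1, 4, 6}
Tree: B1–B2, B2–B3, B3–B4, B2–B5
The largest bag has 3 vertices, giving width 2; this decomposition certifies tw(G) ≤ 2. Conversely, {1, 4, 6} is a clique of size 3, and the vertices of any clique must share a bag in every tree decomposition; so some bag has ≥ 3 vertices and tw(G) ≥ 2. Combining the bounds, tw(G) = 2.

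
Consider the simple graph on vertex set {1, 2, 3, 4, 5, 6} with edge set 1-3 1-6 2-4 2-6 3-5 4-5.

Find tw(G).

2

A width-2 tree decomposition is:
Bags: B1 = {1, 2, 6}  B2 = {1, 2, 3}  B3 = {2, 3, 5}  B4 = {2, 4, 5}
Tree: B1–B2, B2–B3, B3–B4
Each bag holds 3 vertices, so the decomposition has width 2, which upper-bounds the treewidth. Since 2–6–1–3–5–4–2 is a cycle in G, G is not acyclic. Forests are exactly the graphs of treewidth ≤ 1, so tw(G) ≥ 2. Therefore the treewidth is 2.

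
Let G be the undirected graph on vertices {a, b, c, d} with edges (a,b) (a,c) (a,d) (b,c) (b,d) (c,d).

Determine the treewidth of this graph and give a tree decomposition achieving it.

Treewidth 3.
Bags: B1 = {a, b, c, d}
Tree: (single bag)

With just one bag of size 4, the width is 4 − 1 = 3, so tw(G) ≤ 3. On the other hand G contains the 4-clique {a, b, c, d}. A clique must lie in a single bag of any decomposition, so no decomposition can have width below 3. Combining the bounds, tw(G) = 3.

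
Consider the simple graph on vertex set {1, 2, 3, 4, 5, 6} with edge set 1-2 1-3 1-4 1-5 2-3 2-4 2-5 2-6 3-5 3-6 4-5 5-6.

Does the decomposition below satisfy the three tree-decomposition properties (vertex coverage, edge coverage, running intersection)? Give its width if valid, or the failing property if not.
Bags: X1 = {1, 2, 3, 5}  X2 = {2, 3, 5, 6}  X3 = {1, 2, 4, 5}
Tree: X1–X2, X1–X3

Yes; width 3.

Vertex coverage: the bags together contain {1, 2, 3, 4, 5, 6}, the full vertex set. Edge coverage: each edge of G has both endpoints in at least one bag. Running intersection: for every vertex, the bags containing it form a connected subtree. All three properties hold, so this is a valid tree decomposition of width max|bag| − 1 = 3, and hence tw(G) ≤ 3.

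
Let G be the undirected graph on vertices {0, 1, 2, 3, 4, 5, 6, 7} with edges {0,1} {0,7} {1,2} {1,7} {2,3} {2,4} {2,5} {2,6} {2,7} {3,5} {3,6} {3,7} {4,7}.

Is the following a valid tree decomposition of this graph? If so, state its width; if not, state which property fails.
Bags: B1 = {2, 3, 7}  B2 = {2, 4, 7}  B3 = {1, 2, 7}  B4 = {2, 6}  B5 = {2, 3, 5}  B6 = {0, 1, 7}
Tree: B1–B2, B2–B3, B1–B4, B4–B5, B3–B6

No — edge (3,6) lies in no bag.

A tree decomposition must satisfy three properties: every vertex lies in some bag; for every edge, both endpoints lie together in some bag; and for every vertex, the bags containing it form a connected subtree. Here edge (3,6) lies in no bag, so the decomposition is invalid.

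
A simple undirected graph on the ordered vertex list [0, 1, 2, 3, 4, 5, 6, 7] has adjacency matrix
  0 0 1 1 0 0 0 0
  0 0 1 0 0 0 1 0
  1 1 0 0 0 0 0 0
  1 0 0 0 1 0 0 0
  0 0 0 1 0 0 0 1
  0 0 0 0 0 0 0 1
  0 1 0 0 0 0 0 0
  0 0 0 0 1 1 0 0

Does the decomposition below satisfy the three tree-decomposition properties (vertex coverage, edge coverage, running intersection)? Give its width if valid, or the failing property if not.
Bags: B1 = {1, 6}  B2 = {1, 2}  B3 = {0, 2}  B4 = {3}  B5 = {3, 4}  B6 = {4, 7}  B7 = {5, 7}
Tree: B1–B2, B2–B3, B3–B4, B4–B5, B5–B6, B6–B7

A tree decomposition must satisfy three properties: every vertex lies in some bag; for every edge, both endpoints lie together in some bag; and for every vertex, the bags containing it form a connected subtree. Here edge (0,3) lies in no bag, so the decomposition is invalid.

No — edge (0,3) lies in no bag.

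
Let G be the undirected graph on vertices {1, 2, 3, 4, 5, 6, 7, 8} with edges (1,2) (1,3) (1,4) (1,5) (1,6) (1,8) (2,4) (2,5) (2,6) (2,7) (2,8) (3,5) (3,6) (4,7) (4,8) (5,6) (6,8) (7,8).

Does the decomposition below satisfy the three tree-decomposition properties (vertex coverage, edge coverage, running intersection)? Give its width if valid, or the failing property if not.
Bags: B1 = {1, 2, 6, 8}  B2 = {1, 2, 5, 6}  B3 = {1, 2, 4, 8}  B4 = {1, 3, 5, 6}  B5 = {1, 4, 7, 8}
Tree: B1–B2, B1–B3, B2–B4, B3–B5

A tree decomposition must satisfy three properties: every vertex lies in some bag; for every edge, both endpoints lie together in some bag; and for every vertex, the bags containing it form a connected subtree. Here edge (2,7) lies in no bag, so the decomposition is invalid.

No — edge (2,7) lies in no bag.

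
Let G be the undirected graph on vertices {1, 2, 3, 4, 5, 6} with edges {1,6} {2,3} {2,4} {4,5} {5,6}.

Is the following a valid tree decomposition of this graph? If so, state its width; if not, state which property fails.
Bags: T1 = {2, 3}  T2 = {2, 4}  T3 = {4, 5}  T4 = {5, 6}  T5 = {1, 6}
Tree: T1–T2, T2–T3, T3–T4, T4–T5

Vertex coverage: the bags together contain {1, 2, 3, 4, 5, 6}, the full vertex set. Edge coverage: each edge of G has both endpoints in at least one bag. Running intersection: for every vertex, the bags containing it form a connected subtree. All three properties hold, so this is a valid tree decomposition of width max|bag| − 1 = 1, and hence tw(G) ≤ 1.

Yes; width 1.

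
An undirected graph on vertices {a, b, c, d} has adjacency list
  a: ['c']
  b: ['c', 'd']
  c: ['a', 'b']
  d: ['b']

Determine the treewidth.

1

A width-1 tree decomposition is:
Bags: B1 = {a, c}  B2 = {b, c}  B3 = {b, d}
Tree: B1–B2, B2–B3
The largest bag has 2 vertices, giving width 1; this decomposition certifies tw(G) ≤ 1. G has an edge, so its treewidth is at least 1. Hence tw(G) = 1 exactly.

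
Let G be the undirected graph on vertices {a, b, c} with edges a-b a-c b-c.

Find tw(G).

2

A width-2 tree decomposition is:
Bags: B1 = {a, b, c}
Tree: (single bag)
A single bag containing all 3 vertices is trivially a valid decomposition of width 2. On the other hand G contains the 3-clique {a, b, c}. A clique must lie in a single bag of any decomposition, so no decomposition can have width below 2. Hence tw(G) = 2 exactly.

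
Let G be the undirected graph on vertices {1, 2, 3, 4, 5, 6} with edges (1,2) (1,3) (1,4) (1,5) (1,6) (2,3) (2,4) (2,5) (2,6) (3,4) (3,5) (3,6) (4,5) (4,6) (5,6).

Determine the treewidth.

5

A width-5 tree decomposition is:
Bags: B1 = {1, 2, 3, 4, 5, 6}
Tree: (single bag)
With just one bag of size 6, the width is 6 − 1 = 5, so tw(G) ≤ 5. For the lower bound, the 6 vertices {1, 2, 3, 4, 5, 6} are pairwise adjacent, and any tree decomposition puts a clique entirely inside one bag — forcing width ≥ 5. Therefore the treewidth is 5.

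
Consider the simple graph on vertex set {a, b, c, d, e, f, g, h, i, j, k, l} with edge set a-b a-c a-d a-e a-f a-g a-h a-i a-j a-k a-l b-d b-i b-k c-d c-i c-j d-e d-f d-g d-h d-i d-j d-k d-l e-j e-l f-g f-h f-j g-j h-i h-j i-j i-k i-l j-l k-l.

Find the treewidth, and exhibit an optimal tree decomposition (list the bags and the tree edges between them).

Each bag holds 5 vertices, so the decomposition has width 4, which upper-bounds the treewidth. Conversely, {a, d, f, g, j} is a clique of size 5, and the vertices of any clique must share a bag in every tree decomposition; so some bag has ≥ 5 vertices and tw(G) ≥ 4. Combining the bounds, tw(G) = 4.

Treewidth 4.
One optimal decomposition is:
Bags: B1 = {a, c, d, i, j}  B2 = {a, d, h, i, j}  B3 = {a, d, f, h, j}  B4 = {a, d, i, j, l}  B5 = {a, d, f, g, j}  B6 = {a, d, e, j, l}  B7 = {a, d, i, k, l}  B8 = {a, b, d, i, k}
Tree: B1–B2, B2–B3, B1–B4, B3–B5, B4–B6, B4–B7, B7–B8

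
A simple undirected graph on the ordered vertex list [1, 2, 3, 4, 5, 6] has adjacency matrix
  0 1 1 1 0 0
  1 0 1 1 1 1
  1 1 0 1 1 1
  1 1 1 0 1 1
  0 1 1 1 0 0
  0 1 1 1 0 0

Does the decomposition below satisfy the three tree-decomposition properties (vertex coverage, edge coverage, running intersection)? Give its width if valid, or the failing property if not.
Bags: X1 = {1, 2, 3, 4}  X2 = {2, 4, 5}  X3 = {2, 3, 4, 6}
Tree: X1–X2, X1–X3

No — edge (3,5) lies in no bag.

A tree decomposition must satisfy three properties: every vertex lies in some bag; for every edge, both endpoints lie together in some bag; and for every vertex, the bags containing it form a connected subtree. Here edge (3,5) lies in no bag, so the decomposition is invalid.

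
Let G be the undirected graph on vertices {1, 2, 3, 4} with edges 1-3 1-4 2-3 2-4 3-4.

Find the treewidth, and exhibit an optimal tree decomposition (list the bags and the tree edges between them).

The largest bag has 3 vertices, giving width 2; this decomposition certifies tw(G) ≤ 2. Conversely, {1, 3, 4} is a clique of size 3, and the vertices of any clique must share a bag in every tree decomposition; so some bag has ≥ 3 vertices and tw(G) ≥ 2. Therefore the treewidth is 2.

Treewidth 2.
Bags: B1 = {2, 3, 4}  B2 = {1, 3, 4}
Tree: B1–B2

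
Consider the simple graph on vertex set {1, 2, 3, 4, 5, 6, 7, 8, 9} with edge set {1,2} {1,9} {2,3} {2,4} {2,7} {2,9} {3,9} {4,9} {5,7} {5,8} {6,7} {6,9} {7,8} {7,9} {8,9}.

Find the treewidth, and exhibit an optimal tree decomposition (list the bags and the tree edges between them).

Each bag holds 3 vertices, so the decomposition has width 2, which upper-bounds the treewidth. For the lower bound, the 3 vertices {7, 8, 9} are pairwise adjacent, and any tree decomposition puts a clique entirely inside one bag — forcing width ≥ 2. Hence tw(G) = 2 exactly.

Treewidth 2.
One optimal decomposition is:
Bags: B1 = {7, 8, 9}  B2 = {2, 7, 9}  B3 = {5, 7, 8}  B4 = {1, 2, 9}  B5 = {2, 3, 9}  B6 = {6, 7, 9}  B7 = {2, 4, 9}
Tree: B1–B2, B1–B3, B2–B4, B4–B5, B1–B6, B4–B7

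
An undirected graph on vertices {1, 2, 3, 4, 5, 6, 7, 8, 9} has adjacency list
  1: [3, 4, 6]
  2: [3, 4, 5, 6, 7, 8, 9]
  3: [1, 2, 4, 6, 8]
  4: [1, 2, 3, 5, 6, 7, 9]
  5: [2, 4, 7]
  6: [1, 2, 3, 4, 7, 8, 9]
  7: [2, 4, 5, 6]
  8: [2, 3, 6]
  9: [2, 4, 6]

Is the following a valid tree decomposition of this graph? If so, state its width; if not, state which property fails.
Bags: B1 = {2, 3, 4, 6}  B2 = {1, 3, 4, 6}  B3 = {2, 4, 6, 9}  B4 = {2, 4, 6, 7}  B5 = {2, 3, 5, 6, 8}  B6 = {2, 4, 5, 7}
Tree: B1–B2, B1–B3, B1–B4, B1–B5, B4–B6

No — bags containing vertex 5 are not connected in the tree.

A tree decomposition must satisfy three properties: every vertex lies in some bag; for every edge, both endpoints lie together in some bag; and for every vertex, the bags containing it form a connected subtree. Here bags containing vertex 5 are not connected in the tree, so the decomposition is invalid.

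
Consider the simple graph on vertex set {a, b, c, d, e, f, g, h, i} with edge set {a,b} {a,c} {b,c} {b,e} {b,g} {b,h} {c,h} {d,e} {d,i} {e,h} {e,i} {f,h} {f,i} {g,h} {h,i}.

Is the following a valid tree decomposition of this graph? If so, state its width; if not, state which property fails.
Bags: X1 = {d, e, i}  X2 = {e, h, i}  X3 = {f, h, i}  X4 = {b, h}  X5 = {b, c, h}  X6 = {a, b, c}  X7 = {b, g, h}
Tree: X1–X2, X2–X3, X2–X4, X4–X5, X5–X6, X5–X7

No — edge (e,b) lies in no bag.

A tree decomposition must satisfy three properties: every vertex lies in some bag; for every edge, both endpoints lie together in some bag; and for every vertex, the bags containing it form a connected subtree. Here edge (e,b) lies in no bag, so the decomposition is invalid.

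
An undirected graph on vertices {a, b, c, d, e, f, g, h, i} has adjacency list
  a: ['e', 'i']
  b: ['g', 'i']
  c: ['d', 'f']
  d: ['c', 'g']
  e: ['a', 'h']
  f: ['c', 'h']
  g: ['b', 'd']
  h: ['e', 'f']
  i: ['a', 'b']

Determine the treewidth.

2

A width-2 tree decomposition is:
Bags: B1 = {b, d, g}  B2 = {b, c, d}  B3 = {b, c, f}  B4 = {b, f, h}  B5 = {b, e, h}  B6 = {a, b, e}  B7 = {a, b, i}
Tree: B1–B2, B2–B3, B3–B4, B4–B5, B5–B6, B6–B7
The largest bag has 3 vertices, giving width 2; this decomposition certifies tw(G) ≤ 2. For the lower bound, G contains the cycle b–g–d–c–f–h–e–a–i–b, so G is not a forest; only forests have treewidth ≤ 1, hence tw(G) ≥ 2. The upper and lower bounds meet at 2, so that is the treewidth.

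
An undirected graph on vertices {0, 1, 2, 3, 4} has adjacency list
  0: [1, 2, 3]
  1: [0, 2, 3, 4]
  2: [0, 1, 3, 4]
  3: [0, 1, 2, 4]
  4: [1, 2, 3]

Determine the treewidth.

A width-3 tree decomposition is:
Bags: B1 = {0, 1, 2, 3}  B2 = {1, 2, 3, 4}
Tree: B1–B2
Every bag has size at most 4, so the width is 4 − 1 = 3 and tw(G) ≤ 3. On the other hand G contains the 4-clique {0, 1, 2, 3}. A clique must lie in a single bag of any decomposition, so no decomposition can have width below 3. Combining the bounds, tw(G) = 3.

3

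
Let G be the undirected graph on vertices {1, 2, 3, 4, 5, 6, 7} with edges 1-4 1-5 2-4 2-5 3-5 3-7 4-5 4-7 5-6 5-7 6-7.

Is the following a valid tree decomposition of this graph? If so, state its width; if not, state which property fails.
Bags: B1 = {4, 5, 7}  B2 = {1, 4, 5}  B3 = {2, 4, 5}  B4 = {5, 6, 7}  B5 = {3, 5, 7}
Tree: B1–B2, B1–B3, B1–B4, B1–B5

Yes; width 2.

Checking the three conditions: (i) the bags cover all of {1, 2, 3, 4, 5, 6, 7}; (ii) for each edge, some bag contains both endpoints; (iii) the bags containing any fixed vertex form a subtree. All hold, so the decomposition is valid with width 3 − 1 = 2.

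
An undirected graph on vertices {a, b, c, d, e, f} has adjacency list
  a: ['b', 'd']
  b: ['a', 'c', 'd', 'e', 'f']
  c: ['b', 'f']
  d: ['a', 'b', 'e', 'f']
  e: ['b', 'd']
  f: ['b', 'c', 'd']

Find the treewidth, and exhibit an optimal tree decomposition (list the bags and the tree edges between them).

Treewidth 2.
One optimal decomposition is:
Bags: B1 = {b, d, f}  B2 = {b, c, f}  B3 = {a, b, d}  B4 = {b, d, e}
Tree: B1–B2, B1–B3, B3–B4

The largest bag has 3 vertices, giving width 2; this decomposition certifies tw(G) ≤ 2. On the other hand G contains the 3-clique {b, d, e}. A clique must lie in a single bag of any decomposition, so no decomposition can have width below 2. Combining the bounds, tw(G) = 2.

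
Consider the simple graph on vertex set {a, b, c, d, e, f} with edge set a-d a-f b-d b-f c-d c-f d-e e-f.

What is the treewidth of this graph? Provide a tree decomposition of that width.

Every bag has size at most 3, so the width is 3 − 1 = 2 and tw(G) ≤ 2. The edges f–e–d–c–f form a cycle, so G is not a tree and its treewidth is at least 2. Therefore the treewidth is 2.

Treewidth 2.
One optimal decomposition is:
Bags: B1 = {d, e, f}  B2 = {c, d, f}  B3 = {a, d, f}  B4 = {b, d, f}
Tree: B1–B2, B2–B3, B3–B4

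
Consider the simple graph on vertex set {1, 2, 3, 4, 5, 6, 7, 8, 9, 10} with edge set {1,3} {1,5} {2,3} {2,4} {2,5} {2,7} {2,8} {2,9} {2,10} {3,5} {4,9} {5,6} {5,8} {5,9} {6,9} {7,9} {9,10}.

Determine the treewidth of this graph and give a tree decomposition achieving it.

Treewidth 2.
One optimal decomposition is:
Bags: B1 = {2, 5, 9}  B2 = {2, 7, 9}  B3 = {5, 6, 9}  B4 = {2, 5, 8}  B5 = {2, 4, 9}  B6 = {2, 3, 5}  B7 = {2, 9, 10}  B8 = {1, 3, 5}
Tree: B1–B2, B1–B3, B1–B4, B2–B5, B4–B6, B2–B7, B6–B8

Every bag has size at most 3, so the width is 3 − 1 = 2 and tw(G) ≤ 2. For the lower bound, the 3 vertices {1, 3, 5} are pairwise adjacent, and any tree decomposition puts a clique entirely inside one bag — forcing width ≥ 2. The upper and lower bounds meet at 2, so that is the treewidth.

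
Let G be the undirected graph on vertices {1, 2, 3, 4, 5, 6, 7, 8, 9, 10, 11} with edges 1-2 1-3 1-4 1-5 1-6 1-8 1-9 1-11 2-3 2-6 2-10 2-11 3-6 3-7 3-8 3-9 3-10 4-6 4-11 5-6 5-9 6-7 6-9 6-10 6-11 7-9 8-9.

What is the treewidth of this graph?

3

A width-3 tree decomposition is:
Bags: B1 = {1, 3, 6, 9}  B2 = {1, 2, 3, 6}  B3 = {1, 3, 8, 9}  B4 = {2, 3, 6, 10}  B5 = {1, 2, 6, 11}  B6 = {3, 6, 7, 9}  B7 = {1, 5, 6, 9}  B8 = {1, 4, 6, 11}
Tree: B1–B2, B1–B3, B2–B4, B2–B5, B1–B6, B1–B7, B5–B8
Every bag has size at most 4, so the width is 4 − 1 = 3 and tw(G) ≤ 3. For the lower bound, the 4 vertices {1, 3, 8, 9} are pairwise adjacent, and any tree decomposition puts a clique entirely inside one bag — forcing width ≥ 3. The upper and lower bounds meet at 3, so that is the treewidth.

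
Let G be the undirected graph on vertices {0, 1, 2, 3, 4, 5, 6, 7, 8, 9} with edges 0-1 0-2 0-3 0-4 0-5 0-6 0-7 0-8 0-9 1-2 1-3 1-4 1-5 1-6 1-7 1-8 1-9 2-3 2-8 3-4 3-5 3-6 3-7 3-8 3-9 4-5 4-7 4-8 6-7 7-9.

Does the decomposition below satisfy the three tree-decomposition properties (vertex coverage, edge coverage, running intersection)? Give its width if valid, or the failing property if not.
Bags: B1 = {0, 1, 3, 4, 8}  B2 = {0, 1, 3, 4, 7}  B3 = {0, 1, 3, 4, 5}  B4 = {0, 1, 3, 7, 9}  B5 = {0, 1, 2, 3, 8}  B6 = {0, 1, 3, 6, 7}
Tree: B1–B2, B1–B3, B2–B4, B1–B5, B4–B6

Yes; width 4.

Vertex coverage: the bags together contain {0, 1, 2, 3, 4, 5, 6, 7, 8, 9}, the full vertex set. Edge coverage: each edge of G has both endpoints in at least one bag. Running intersection: for every vertex, the bags containing it form a connected subtree. All three properties hold, so this is a valid tree decomposition of width max|bag| − 1 = 4, and hence tw(G) ≤ 4.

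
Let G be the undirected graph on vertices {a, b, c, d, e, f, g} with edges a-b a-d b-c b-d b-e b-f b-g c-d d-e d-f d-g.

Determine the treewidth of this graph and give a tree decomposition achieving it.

Treewidth 2.
One such decomposition:
Bags: B1 = {b, d, e}  B2 = {b, d, f}  B3 = {b, c, d}  B4 = {a, b, d}  B5 = {b, d, g}
Tree: B1–B2, B2–B3, B1–B4, B4–B5

The largest bag has 3 vertices, giving width 2; this decomposition certifies tw(G) ≤ 2. For the lower bound, the 3 vertices {b, d, f} are pairwise adjacent, and any tree decomposition puts a clique entirely inside one bag — forcing width ≥ 2. The upper and lower bounds meet at 2, so that is the treewidth.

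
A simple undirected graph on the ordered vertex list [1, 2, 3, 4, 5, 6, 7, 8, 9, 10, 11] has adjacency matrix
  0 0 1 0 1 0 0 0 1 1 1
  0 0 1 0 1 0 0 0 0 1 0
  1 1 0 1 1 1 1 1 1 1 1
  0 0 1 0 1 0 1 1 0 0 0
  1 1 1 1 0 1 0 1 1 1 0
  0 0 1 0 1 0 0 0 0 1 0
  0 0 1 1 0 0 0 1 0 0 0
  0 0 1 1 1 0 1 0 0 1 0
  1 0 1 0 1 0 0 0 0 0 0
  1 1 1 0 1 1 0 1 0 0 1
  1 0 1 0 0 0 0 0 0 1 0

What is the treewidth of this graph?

3

A width-3 tree decomposition is:
Bags: B1 = {1, 3, 5, 10}  B2 = {1, 3, 5, 9}  B3 = {1, 3, 10, 11}  B4 = {3, 5, 8, 10}  B5 = {3, 4, 5, 8}  B6 = {3, 4, 7, 8}  B7 = {2, 3, 5, 10}  B8 = {3, 5, 6, 10}
Tree: B1–B2, B1–B3, B1–B4, B4–B5, B5–B6, B1–B7, B7–B8
The largest bag has 4 vertices, giving width 3; this decomposition certifies tw(G) ≤ 3. On the other hand G contains the 4-clique {1, 3, 10, 11}. A clique must lie in a single bag of any decomposition, so no decomposition can have width below 3. The upper and lower bounds meet at 3, so that is the treewidth.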